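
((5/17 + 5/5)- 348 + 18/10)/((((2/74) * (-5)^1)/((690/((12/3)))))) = 74846301/170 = 440272.36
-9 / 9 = -1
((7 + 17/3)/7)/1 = 38/21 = 1.81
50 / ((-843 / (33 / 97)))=-0.02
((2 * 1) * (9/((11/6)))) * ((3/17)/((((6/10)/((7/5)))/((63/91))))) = 6804/2431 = 2.80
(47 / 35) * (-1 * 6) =-282 / 35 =-8.06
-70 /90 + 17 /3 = 44 /9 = 4.89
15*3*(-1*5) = -225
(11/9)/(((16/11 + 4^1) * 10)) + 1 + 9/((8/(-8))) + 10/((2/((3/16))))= -76033/10800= -7.04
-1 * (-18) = 18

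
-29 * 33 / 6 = -319 / 2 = -159.50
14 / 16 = 7 / 8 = 0.88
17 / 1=17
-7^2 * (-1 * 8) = 392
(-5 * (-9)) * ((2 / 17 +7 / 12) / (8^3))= 2145 / 34816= 0.06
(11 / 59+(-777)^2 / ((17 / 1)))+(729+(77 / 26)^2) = 24579483047 / 678028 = 36251.43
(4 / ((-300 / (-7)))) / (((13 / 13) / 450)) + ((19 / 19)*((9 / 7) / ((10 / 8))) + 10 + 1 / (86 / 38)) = 80473 / 1505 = 53.47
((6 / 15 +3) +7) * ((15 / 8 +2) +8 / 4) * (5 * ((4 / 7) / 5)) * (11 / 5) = 13442 / 175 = 76.81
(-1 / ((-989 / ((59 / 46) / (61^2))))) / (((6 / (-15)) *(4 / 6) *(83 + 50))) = -885 / 90058648568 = -0.00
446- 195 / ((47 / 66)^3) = -9756662 / 103823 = -93.97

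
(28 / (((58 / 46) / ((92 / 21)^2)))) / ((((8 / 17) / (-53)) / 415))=-36395390440 / 1827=-19920848.63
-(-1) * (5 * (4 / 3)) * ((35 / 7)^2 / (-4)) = -125 / 3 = -41.67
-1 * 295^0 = -1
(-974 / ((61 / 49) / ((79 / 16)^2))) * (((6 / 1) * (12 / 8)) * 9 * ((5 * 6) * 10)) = -904743571725 / 1952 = -463495682.24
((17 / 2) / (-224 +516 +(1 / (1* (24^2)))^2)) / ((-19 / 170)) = -479416320 / 1840693267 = -0.26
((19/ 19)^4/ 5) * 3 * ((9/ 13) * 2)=54/ 65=0.83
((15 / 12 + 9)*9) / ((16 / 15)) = 5535 / 64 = 86.48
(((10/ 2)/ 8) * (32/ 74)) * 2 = 20/ 37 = 0.54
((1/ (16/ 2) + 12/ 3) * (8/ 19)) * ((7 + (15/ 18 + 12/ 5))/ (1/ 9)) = 30393/ 190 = 159.96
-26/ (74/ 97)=-1261/ 37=-34.08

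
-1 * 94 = -94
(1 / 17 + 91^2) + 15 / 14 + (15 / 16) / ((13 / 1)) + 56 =206387185 / 24752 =8338.20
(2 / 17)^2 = 4 / 289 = 0.01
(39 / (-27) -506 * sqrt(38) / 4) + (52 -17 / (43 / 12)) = 17729 / 387 -253 * sqrt(38) / 2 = -733.99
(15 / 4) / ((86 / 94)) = 705 / 172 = 4.10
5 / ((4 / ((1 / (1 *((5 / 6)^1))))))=3 / 2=1.50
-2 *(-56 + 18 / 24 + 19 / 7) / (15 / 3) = 1471 / 70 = 21.01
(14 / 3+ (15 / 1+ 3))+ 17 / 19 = 23.56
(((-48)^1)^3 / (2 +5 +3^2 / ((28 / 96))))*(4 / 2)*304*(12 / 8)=-706019328 / 265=-2664223.88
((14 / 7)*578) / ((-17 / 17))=-1156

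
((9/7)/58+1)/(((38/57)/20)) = 6225/203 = 30.67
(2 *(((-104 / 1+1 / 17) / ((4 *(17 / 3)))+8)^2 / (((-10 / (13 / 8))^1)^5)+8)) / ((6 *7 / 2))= 0.76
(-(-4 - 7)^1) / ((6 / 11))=121 / 6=20.17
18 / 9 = 2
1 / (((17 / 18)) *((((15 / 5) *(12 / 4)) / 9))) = 18 / 17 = 1.06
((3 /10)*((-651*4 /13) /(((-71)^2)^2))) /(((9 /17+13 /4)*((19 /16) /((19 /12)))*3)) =-118048 /424502131105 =-0.00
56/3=18.67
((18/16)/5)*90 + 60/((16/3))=63/2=31.50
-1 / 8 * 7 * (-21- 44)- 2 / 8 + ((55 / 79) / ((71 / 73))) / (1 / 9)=2829957 / 44872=63.07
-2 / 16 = -1 / 8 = -0.12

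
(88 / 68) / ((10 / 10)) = 22 / 17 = 1.29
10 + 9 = 19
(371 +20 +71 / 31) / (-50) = -6096 / 775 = -7.87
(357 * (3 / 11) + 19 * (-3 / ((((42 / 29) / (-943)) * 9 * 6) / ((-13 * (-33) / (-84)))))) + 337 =-716179085 / 232848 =-3075.74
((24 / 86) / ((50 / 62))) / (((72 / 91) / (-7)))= -19747 / 6450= -3.06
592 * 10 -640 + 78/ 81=142586/ 27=5280.96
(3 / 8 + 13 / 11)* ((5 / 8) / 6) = 685 / 4224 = 0.16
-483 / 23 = -21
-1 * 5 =-5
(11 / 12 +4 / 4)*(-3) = -23 / 4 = -5.75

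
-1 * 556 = -556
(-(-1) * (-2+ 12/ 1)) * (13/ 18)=65/ 9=7.22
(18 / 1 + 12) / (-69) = -10 / 23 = -0.43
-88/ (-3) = 88/ 3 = 29.33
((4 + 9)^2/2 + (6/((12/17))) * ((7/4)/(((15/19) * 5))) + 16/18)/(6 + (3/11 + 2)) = 1765313/163800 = 10.78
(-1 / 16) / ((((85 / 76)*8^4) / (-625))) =2375 / 278528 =0.01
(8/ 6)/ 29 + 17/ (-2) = -8.45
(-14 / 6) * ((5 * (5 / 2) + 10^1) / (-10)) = 21 / 4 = 5.25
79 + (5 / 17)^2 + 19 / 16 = 371187 / 4624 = 80.27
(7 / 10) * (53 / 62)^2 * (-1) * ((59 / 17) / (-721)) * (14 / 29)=1160117 / 975972380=0.00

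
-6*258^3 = -103041072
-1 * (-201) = 201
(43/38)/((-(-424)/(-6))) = -129/8056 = -0.02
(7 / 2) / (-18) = -7 / 36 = -0.19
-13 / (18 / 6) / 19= -13 / 57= -0.23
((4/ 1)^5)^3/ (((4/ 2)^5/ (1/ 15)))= 33554432/ 15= 2236962.13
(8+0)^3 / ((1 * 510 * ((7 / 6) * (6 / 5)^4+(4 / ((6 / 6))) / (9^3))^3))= 25222688085937500 / 358144774846810451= 0.07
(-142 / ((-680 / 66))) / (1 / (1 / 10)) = 2343 / 1700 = 1.38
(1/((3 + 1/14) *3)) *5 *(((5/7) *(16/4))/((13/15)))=1000/559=1.79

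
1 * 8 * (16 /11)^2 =2048 /121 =16.93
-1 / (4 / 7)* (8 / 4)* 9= -63 / 2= -31.50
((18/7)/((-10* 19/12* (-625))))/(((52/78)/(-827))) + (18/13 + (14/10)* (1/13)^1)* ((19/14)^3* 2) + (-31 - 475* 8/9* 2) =-8275925383643/9531112500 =-868.31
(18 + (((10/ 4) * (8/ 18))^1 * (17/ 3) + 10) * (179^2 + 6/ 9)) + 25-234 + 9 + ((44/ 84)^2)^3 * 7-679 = 6387121123678/ 12252303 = 521299.64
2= 2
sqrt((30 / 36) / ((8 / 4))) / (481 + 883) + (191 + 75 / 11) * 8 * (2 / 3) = sqrt(15) / 8184 + 34816 / 33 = 1055.03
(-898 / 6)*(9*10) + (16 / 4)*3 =-13458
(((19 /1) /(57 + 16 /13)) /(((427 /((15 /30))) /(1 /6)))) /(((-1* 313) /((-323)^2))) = -25769263 /1214085684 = -0.02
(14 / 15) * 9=42 / 5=8.40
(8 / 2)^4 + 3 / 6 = 513 / 2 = 256.50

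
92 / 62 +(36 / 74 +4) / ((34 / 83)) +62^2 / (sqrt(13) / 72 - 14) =-5193487570713 / 19811978449 - 276768 * sqrt(13) / 1016051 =-263.12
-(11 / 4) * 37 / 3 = -33.92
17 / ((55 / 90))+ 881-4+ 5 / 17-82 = 153922 / 187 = 823.11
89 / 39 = 2.28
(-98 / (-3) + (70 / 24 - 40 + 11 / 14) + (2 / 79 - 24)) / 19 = -183191 / 126084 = -1.45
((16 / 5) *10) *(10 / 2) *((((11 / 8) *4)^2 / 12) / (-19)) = -1210 / 57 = -21.23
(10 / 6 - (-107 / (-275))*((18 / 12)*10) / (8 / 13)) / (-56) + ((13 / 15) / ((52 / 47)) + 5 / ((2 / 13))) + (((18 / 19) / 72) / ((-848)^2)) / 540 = 15190228239337 / 454485233664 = 33.42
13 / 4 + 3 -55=-48.75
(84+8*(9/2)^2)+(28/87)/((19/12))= 135658/551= 246.20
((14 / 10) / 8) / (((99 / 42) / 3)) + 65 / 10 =1479 / 220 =6.72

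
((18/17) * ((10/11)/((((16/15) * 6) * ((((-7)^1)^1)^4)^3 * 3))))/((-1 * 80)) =-15/331305050443136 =-0.00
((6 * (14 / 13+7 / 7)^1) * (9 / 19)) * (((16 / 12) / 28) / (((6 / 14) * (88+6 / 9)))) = 0.01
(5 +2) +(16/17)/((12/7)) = 385/51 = 7.55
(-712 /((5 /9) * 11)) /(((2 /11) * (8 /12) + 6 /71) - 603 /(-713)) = -110.81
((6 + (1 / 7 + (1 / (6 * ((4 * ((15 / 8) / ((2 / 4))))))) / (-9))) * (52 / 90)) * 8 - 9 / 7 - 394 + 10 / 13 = -607215029 / 1658475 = -366.13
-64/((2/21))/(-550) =336/275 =1.22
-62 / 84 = -31 / 42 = -0.74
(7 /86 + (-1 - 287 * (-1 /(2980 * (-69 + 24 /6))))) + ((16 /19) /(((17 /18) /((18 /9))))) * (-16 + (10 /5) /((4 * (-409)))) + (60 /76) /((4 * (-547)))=-4432127631496566 /150470457573475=-29.46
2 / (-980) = -1 / 490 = -0.00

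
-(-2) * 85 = 170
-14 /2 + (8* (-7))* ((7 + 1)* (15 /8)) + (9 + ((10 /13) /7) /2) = -76253 /91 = -837.95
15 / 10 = 3 / 2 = 1.50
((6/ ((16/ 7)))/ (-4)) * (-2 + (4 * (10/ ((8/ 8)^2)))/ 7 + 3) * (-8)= 141/ 4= 35.25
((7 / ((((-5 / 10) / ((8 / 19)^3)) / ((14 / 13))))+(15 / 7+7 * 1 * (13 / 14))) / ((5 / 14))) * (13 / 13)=9384279 / 445835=21.05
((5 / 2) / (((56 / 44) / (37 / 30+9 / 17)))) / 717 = 9889 / 2047752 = 0.00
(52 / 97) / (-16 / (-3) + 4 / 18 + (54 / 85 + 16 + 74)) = 19890 / 3568921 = 0.01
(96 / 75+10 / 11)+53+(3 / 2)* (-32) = 7.19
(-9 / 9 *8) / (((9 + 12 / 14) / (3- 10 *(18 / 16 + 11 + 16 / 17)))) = 121534 / 1173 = 103.61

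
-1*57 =-57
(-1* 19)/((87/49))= -931/87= -10.70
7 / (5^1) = 7 / 5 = 1.40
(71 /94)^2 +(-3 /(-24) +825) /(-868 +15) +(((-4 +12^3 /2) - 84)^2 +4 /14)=63541305934903 /105519512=602175.89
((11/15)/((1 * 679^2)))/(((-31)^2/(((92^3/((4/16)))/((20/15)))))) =8565568/2215302005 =0.00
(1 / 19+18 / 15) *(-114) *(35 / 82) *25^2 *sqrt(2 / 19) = -1561875 *sqrt(38) / 779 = -12359.49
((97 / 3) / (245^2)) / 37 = 97 / 6662775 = 0.00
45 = 45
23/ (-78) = -23/ 78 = -0.29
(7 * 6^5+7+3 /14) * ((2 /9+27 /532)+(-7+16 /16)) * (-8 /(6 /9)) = 20898887729 /5586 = 3741297.48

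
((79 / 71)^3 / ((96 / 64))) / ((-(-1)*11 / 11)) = 986078 / 1073733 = 0.92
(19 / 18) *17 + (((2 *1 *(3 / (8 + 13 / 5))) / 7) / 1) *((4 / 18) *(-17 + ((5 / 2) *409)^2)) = 125578543 / 6678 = 18804.81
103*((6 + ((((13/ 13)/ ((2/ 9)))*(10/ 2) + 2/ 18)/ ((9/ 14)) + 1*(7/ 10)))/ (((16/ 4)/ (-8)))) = -8625.80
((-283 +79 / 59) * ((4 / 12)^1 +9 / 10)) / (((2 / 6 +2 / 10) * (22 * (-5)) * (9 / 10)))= 307433 / 46728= 6.58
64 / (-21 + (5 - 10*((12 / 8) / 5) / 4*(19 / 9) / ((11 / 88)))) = -96 / 43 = -2.23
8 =8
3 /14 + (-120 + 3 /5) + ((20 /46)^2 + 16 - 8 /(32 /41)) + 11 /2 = -7979719 /74060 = -107.75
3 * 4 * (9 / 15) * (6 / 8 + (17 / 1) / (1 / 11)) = 6759 / 5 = 1351.80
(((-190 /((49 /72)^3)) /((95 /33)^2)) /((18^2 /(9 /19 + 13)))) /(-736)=20072448 /4884198235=0.00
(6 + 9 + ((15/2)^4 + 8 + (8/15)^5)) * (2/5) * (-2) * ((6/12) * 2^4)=-77446667326/3796875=-20397.48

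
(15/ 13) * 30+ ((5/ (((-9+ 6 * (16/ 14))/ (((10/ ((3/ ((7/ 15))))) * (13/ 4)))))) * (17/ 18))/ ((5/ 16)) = -1.04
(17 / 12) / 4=17 / 48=0.35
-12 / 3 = -4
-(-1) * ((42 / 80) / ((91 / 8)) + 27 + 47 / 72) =129631 / 4680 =27.70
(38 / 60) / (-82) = -19 / 2460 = -0.01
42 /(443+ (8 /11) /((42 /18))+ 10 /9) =29106 /307985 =0.09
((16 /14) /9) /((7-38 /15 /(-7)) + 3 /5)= 10 /627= 0.02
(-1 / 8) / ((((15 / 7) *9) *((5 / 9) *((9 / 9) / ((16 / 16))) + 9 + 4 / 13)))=-91 / 138480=-0.00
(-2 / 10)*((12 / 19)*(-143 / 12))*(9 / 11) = 117 / 95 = 1.23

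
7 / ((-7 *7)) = -1 / 7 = -0.14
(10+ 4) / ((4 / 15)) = 105 / 2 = 52.50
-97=-97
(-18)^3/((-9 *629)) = 648/629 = 1.03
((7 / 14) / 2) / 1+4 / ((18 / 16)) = 137 / 36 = 3.81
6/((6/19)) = 19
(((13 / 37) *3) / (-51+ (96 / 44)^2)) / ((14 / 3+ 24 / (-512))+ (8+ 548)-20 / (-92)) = -6946368 / 170901716285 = -0.00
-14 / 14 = -1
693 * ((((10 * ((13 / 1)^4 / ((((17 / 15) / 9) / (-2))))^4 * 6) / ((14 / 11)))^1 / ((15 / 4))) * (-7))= -215657516855648002582876469040000 / 83521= -2582075368537828840445834000.00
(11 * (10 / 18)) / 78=55 / 702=0.08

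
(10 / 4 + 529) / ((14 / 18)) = 9567 / 14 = 683.36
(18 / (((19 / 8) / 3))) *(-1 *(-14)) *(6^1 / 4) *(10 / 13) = 90720 / 247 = 367.29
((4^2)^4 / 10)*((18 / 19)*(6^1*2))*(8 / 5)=56623104 / 475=119206.53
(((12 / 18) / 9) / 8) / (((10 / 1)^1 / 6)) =1 / 180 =0.01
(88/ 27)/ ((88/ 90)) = 10/ 3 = 3.33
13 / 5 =2.60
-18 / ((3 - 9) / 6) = 18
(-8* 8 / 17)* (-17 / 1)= 64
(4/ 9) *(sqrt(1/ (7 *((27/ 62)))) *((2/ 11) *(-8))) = -64 *sqrt(1302)/ 6237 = -0.37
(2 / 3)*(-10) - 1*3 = -29 / 3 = -9.67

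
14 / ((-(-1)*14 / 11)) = 11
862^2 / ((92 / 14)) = 2600654 / 23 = 113071.91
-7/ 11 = -0.64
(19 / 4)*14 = 133 / 2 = 66.50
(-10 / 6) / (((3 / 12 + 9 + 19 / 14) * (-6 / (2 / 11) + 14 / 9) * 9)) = 140 / 252153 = 0.00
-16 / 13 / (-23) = 16 / 299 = 0.05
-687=-687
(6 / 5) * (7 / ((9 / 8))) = 112 / 15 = 7.47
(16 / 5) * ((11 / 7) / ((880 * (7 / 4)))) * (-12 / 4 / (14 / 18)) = -0.01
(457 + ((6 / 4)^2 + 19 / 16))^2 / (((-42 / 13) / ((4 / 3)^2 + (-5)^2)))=-170036334637 / 96768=-1757154.58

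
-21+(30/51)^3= -102173/4913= -20.80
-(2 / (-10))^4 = -1 / 625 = -0.00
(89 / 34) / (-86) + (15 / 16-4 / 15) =112351 / 175440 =0.64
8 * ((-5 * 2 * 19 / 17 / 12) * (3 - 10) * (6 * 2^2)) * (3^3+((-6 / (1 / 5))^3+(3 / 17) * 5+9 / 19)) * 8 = -78058095360 / 289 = -270097215.78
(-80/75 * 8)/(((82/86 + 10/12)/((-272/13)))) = 2994176/29965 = 99.92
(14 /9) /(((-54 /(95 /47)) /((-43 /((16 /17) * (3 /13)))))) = 6319495 /548208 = 11.53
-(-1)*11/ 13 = 11/ 13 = 0.85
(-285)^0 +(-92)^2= 8465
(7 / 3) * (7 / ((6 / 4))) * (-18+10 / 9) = -14896 / 81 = -183.90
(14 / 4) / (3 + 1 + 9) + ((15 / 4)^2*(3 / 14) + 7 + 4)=41591 / 2912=14.28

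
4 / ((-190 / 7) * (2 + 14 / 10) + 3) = -28 / 625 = -0.04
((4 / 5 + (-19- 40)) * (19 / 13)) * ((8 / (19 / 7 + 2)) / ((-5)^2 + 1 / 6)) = -619248 / 107965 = -5.74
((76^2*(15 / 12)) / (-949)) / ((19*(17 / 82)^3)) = -209519840 / 4662437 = -44.94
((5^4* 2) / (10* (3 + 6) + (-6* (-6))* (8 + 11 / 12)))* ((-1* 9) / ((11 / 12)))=-45000 / 1507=-29.86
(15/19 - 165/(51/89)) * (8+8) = -1484000/323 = -4594.43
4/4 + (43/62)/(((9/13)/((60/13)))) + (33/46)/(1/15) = 16.38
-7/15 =-0.47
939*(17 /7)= 15963 /7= 2280.43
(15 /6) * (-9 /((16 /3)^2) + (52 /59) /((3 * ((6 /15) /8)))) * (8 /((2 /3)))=1259515 /7552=166.78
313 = 313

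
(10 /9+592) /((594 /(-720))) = -213520 /297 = -718.92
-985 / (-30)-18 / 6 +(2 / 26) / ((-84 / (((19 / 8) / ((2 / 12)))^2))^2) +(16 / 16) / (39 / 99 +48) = 30.30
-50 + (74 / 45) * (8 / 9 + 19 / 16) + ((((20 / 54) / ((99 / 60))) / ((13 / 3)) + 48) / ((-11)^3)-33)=-49100959741 / 616678920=-79.62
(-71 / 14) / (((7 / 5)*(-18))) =355 / 1764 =0.20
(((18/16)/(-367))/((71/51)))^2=210681/43453903936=0.00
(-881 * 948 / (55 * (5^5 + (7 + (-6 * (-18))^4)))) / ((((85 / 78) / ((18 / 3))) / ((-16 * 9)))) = 521157312 / 5889289175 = 0.09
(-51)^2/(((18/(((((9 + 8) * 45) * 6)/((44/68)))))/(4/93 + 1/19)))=635177205/6479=98036.30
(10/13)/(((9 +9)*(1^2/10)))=50/117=0.43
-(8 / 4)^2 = -4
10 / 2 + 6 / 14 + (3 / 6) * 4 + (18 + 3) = 199 / 7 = 28.43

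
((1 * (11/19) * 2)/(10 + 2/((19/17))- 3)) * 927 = 20394/167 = 122.12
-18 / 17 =-1.06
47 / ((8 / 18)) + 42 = 591 / 4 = 147.75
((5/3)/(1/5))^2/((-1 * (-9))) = 625/81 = 7.72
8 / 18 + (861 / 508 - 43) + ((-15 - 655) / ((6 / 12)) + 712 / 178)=-6295007 / 4572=-1376.86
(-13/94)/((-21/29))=377/1974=0.19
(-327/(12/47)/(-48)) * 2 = 5123/96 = 53.36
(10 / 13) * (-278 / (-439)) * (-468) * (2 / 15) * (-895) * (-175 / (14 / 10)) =-3400592.26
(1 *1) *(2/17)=2/17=0.12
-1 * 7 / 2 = -7 / 2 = -3.50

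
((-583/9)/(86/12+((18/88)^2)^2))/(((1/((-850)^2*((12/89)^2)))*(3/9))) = -227341962270720000/638462279987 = -356077.36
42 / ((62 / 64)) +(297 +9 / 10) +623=298919 / 310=964.25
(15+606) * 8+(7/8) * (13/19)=755227/152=4968.60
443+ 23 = 466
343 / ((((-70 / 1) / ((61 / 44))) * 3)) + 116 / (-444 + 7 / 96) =-142081733 / 56254440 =-2.53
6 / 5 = 1.20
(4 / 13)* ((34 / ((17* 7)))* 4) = 32 / 91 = 0.35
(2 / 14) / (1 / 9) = 9 / 7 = 1.29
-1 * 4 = -4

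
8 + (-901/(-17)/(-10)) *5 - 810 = -1657/2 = -828.50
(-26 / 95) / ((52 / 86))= -43 / 95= -0.45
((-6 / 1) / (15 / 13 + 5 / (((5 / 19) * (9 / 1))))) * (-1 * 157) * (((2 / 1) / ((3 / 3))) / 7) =110214 / 1337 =82.43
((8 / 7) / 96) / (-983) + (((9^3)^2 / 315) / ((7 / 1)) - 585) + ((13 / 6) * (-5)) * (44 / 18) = -9635865679 / 26010180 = -370.47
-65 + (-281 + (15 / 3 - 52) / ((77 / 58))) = -29368 / 77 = -381.40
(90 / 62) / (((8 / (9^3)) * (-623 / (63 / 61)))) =-295245 / 1346392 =-0.22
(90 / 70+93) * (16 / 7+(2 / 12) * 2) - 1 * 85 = 7935 / 49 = 161.94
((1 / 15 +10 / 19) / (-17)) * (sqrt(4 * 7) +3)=-338 * sqrt(7) / 4845-169 / 1615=-0.29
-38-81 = -119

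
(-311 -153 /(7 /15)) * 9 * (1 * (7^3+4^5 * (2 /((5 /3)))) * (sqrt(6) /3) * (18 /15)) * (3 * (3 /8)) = -711695322 * sqrt(6) /175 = -9961659.38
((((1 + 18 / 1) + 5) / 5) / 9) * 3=1.60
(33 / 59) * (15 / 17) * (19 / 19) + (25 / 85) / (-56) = 27425 / 56168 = 0.49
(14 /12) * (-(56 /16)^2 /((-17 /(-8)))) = -343 /51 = -6.73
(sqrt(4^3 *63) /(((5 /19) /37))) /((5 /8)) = 134976 *sqrt(7) /25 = 14284.52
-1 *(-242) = 242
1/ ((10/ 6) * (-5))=-3/ 25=-0.12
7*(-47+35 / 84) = -3913 / 12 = -326.08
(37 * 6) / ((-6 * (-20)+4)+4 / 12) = 666 / 373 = 1.79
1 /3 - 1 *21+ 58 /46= -19.41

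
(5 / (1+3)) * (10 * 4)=50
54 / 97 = 0.56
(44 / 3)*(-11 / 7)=-484 / 21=-23.05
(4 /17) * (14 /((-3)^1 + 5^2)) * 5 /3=140 /561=0.25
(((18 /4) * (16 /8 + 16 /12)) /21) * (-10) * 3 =-21.43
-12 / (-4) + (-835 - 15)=-847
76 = 76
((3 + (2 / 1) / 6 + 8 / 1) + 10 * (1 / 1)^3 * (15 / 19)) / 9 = 1096 / 513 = 2.14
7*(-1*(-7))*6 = 294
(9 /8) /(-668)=-9 /5344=-0.00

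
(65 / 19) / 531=65 / 10089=0.01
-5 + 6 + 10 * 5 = 51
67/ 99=0.68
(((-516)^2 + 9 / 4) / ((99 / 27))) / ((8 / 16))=3195099 / 22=145231.77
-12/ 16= -3/ 4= -0.75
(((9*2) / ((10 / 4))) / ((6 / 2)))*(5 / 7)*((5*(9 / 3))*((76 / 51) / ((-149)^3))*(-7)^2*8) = -255360 / 56235133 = -0.00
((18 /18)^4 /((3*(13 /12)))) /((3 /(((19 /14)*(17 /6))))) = 323 /819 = 0.39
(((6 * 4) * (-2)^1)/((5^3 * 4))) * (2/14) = -12/875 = -0.01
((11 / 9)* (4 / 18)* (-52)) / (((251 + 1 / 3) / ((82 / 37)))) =-3608 / 28971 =-0.12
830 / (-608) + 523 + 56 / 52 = 2065757 / 3952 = 522.71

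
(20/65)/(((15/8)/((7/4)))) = 56/195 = 0.29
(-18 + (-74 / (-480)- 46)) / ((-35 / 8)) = 2189 / 150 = 14.59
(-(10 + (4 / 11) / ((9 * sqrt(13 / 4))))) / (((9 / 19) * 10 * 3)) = -19 / 27 - 76 * sqrt(13) / 173745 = -0.71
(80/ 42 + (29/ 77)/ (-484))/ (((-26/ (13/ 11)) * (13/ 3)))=-212873/ 10658648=-0.02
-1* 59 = -59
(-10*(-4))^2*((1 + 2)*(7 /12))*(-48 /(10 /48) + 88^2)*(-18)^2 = 6816337920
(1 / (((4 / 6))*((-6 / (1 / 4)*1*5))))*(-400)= 5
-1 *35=-35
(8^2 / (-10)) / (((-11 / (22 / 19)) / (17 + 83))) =67.37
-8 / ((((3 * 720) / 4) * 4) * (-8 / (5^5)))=625 / 432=1.45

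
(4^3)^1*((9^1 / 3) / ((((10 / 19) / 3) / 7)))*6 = 229824 / 5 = 45964.80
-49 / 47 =-1.04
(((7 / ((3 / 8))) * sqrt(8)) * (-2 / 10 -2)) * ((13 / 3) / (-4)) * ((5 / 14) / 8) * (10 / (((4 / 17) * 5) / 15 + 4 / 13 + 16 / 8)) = 158015 * sqrt(2) / 9492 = 23.54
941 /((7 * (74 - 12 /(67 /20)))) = 63047 /33026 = 1.91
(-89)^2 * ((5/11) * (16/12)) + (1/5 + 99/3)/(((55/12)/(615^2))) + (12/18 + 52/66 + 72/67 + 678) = 6069649358/2211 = 2745205.50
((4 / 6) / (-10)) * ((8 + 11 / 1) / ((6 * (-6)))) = 19 / 540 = 0.04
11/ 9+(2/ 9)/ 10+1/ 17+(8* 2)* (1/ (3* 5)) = 1813/ 765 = 2.37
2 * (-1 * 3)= -6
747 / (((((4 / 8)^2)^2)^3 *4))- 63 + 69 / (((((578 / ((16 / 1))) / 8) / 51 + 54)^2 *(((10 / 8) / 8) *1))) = 412446744468837 / 539241125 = 764865.15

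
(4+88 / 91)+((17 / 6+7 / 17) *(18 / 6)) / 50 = 798521 / 154700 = 5.16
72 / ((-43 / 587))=-42264 / 43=-982.88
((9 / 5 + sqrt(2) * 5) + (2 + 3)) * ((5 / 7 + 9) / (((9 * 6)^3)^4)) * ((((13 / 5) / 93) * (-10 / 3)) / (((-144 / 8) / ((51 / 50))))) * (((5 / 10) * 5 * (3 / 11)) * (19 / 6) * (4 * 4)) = 1213511 / 61910074561640296635705600 + 71383 * sqrt(2) / 4952805964931223730856448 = 0.00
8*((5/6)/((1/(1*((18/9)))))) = 40/3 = 13.33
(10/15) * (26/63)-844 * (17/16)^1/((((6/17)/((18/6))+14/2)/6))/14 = -4914131/91476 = -53.72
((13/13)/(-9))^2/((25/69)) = 0.03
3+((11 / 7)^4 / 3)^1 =36250 / 7203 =5.03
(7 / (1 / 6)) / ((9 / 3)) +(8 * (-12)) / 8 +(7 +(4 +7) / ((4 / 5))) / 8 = 147 / 32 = 4.59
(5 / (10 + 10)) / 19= 1 / 76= 0.01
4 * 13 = 52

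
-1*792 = -792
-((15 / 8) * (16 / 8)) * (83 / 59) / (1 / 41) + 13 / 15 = -762607 / 3540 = -215.43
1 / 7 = 0.14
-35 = -35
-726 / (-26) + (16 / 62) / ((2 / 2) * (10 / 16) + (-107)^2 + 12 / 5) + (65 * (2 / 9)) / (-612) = 1091099328659 / 39108207294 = 27.90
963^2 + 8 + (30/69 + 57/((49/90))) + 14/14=1045273486/1127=927483.13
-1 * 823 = -823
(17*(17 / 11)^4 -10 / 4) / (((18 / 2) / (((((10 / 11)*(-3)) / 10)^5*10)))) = -373478715 / 2357947691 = -0.16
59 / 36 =1.64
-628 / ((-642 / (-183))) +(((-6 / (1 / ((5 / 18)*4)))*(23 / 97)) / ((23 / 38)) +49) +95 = -1171406 / 31137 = -37.62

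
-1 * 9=-9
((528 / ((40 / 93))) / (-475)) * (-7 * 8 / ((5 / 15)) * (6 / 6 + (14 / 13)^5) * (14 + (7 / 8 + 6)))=19569621632022 / 881820875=22192.29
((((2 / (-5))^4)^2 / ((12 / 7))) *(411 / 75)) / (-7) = -8768 / 29296875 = -0.00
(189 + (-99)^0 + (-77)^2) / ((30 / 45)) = 18357 / 2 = 9178.50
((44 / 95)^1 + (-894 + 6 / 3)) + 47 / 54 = -4569119 / 5130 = -890.67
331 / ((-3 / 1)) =-331 / 3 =-110.33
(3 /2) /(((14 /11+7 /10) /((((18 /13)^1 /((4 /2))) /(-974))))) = -1485 /2747654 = -0.00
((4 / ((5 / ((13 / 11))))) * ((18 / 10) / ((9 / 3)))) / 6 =26 / 275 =0.09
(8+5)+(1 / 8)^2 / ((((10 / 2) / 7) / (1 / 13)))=13.00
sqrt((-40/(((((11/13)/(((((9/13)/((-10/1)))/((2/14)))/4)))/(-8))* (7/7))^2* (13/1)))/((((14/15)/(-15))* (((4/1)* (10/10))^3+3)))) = 54* sqrt(30485)/9581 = 0.98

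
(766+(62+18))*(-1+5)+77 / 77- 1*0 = 3385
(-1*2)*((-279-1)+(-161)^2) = -51282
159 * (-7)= -1113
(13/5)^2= 169/25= 6.76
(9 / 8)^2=81 / 64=1.27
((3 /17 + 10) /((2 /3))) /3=173 /34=5.09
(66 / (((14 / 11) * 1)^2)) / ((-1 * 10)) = -3993 / 980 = -4.07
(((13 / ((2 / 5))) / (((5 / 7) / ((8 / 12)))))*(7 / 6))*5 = 3185 / 18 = 176.94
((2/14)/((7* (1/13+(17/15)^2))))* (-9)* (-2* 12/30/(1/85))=895050/97559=9.17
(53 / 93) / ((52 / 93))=53 / 52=1.02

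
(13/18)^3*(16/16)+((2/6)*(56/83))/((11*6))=0.38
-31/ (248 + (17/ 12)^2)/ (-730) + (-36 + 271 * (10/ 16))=133.38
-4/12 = -0.33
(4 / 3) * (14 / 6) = 28 / 9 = 3.11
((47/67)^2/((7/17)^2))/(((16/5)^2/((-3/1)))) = -47880075/56310016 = -0.85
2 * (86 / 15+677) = 20482 / 15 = 1365.47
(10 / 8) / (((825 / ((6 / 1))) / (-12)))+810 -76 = 40364 / 55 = 733.89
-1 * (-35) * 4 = 140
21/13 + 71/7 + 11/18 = 20261/1638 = 12.37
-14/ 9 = -1.56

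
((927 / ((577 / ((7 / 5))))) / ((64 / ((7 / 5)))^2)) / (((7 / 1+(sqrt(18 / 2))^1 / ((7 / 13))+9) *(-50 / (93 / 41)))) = -206992611 / 91448499200000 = -0.00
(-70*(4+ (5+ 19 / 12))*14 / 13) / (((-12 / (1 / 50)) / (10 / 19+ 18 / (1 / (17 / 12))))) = 6154547 / 177840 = 34.61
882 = 882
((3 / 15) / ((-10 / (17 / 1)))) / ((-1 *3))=17 / 150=0.11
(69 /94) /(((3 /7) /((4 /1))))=322 /47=6.85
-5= -5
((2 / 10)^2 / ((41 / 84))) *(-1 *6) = -504 / 1025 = -0.49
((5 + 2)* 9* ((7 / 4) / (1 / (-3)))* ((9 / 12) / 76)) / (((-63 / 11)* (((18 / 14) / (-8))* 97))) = -539 / 14744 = -0.04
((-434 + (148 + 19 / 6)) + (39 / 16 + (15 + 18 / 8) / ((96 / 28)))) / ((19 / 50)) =-660875 / 912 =-724.64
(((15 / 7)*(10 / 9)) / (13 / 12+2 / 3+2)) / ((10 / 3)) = 4 / 21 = 0.19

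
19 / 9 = 2.11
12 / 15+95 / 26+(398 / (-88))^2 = 3134537 / 125840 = 24.91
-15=-15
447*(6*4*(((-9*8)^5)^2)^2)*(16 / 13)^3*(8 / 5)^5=20182668007900620085570306040577762750744005443584 / 6865625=2939669441296403471726217000000000000000000.00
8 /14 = 4 /7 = 0.57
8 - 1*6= 2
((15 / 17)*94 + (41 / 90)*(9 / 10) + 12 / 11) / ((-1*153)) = -1579067 / 2861100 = -0.55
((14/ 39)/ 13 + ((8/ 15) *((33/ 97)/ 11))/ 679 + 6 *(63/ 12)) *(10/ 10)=10527879347/ 333925410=31.53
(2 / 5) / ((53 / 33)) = 0.25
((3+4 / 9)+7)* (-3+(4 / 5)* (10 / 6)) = -470 / 27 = -17.41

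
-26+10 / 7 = -172 / 7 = -24.57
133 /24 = 5.54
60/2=30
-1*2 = -2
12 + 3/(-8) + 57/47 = 4827/376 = 12.84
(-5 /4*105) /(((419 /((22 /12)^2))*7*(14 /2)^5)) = -3025 /338022384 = -0.00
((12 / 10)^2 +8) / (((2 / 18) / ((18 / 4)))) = 382.32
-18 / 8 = -9 / 4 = -2.25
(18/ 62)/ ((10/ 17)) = 153/ 310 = 0.49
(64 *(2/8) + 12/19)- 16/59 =18340/1121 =16.36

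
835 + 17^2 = 1124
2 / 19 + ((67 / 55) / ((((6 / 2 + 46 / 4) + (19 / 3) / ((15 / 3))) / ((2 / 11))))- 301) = -327185785 / 1087427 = -300.88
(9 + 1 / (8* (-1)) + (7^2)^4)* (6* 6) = 415066311 / 2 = 207533155.50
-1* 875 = -875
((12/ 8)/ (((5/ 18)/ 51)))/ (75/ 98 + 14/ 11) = 1484406/ 10985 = 135.13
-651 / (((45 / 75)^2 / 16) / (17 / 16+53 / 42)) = -67252.78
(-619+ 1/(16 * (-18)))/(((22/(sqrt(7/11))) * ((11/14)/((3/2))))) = -1247911 * sqrt(77)/255552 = -42.85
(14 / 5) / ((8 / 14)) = 49 / 10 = 4.90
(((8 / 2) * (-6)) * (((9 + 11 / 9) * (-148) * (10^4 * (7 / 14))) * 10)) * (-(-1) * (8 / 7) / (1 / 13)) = 566425600000 / 21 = 26972647619.05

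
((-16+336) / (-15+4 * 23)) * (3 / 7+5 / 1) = 12160 / 539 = 22.56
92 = 92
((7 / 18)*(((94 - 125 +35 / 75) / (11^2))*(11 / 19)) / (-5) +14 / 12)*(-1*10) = -332381 / 28215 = -11.78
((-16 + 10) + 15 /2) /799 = 3 /1598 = 0.00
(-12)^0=1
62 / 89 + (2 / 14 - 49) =-30004 / 623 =-48.16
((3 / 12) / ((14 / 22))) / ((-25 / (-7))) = 11 / 100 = 0.11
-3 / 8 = -0.38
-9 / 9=-1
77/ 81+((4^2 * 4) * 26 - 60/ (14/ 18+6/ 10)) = 4071341/ 2511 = 1621.40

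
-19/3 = -6.33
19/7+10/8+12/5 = 891/140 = 6.36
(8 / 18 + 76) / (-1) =-688 / 9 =-76.44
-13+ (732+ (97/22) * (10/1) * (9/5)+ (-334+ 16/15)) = 76796/165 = 465.43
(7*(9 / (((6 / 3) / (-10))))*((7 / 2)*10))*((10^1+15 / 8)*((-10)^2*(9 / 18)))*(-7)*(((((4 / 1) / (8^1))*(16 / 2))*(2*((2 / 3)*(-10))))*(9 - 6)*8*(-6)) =351918000000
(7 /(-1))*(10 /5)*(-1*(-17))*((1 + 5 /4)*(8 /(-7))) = 612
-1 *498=-498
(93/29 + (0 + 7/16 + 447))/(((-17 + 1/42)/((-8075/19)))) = 1866208575/165416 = 11281.91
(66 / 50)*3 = 99 / 25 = 3.96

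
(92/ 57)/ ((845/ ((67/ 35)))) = 6164/ 1685775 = 0.00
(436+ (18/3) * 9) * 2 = 980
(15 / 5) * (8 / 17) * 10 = 240 / 17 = 14.12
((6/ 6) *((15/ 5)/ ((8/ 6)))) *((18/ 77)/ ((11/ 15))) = 1215/ 1694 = 0.72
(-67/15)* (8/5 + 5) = -29.48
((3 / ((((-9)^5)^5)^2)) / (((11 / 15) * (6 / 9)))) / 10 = 0.00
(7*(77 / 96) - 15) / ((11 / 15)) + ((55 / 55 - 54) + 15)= -17881 / 352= -50.80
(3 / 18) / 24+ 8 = 1153 / 144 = 8.01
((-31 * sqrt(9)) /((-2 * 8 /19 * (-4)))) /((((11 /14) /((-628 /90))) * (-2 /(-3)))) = 647311 /1760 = 367.79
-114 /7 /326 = -57 /1141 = -0.05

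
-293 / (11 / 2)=-586 / 11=-53.27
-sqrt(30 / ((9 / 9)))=-sqrt(30)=-5.48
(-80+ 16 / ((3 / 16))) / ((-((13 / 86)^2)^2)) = -875213056 / 85683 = -10214.55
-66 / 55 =-6 / 5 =-1.20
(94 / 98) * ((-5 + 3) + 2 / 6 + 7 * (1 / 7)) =-0.64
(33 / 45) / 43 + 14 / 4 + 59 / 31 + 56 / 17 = 5924309 / 679830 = 8.71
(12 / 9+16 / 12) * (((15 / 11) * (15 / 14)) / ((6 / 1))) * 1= 50 / 77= 0.65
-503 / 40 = -12.58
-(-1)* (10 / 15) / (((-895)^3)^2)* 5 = 2 / 308382313546134375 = 0.00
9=9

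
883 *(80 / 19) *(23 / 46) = 35320 / 19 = 1858.95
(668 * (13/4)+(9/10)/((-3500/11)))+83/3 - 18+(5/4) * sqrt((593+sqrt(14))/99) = 5 * sqrt(11 * sqrt(14)+6523)/132+228969703/105000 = 2183.73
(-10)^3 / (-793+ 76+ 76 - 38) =1000 / 679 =1.47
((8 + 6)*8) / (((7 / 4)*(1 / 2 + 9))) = 128 / 19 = 6.74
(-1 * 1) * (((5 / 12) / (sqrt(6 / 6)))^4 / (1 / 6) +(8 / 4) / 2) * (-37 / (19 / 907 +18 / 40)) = 684771395 / 7381152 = 92.77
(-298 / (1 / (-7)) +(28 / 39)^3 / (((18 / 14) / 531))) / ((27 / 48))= 3980.16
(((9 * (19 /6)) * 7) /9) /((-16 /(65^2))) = -561925 /96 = -5853.39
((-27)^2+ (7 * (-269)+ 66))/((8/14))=-1904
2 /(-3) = -2 /3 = -0.67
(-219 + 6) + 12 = -201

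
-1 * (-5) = 5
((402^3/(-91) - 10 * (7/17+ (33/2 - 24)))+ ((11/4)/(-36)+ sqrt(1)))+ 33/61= -9700081737349/13588848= -713826.64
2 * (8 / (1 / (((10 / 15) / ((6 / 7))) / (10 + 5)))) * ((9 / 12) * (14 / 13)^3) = 76832 / 98865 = 0.78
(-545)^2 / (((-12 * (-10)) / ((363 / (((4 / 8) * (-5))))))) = -1437601 / 4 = -359400.25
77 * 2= 154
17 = 17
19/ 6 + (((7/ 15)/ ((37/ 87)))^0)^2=25/ 6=4.17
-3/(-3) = 1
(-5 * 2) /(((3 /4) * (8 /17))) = -85 /3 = -28.33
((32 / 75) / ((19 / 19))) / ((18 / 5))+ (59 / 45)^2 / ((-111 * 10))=262919 / 2247750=0.12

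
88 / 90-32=-1396 / 45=-31.02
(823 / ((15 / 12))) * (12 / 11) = 39504 / 55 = 718.25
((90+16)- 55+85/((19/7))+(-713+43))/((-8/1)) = 5583/76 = 73.46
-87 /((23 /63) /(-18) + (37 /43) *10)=-4242294 /418591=-10.13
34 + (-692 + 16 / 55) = -36174 / 55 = -657.71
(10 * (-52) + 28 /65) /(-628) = 8443 /10205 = 0.83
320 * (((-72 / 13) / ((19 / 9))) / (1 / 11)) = -2280960 / 247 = -9234.66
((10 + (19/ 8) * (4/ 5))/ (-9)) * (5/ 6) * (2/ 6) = -119/ 324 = -0.37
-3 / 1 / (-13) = 3 / 13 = 0.23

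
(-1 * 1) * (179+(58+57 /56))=-13329 /56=-238.02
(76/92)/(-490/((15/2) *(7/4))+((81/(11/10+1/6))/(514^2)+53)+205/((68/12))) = 4864112556/305260881083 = 0.02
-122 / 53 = -2.30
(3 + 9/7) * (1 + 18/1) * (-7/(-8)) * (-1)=-285/4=-71.25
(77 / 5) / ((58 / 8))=308 / 145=2.12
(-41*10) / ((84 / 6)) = -205 / 7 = -29.29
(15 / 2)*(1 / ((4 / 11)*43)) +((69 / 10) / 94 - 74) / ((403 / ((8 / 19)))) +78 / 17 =52515902879 / 10522861960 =4.99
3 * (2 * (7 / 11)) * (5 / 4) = 105 / 22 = 4.77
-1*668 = -668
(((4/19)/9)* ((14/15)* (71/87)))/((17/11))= 43736/3793635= 0.01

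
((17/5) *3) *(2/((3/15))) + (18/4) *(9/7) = 1509/14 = 107.79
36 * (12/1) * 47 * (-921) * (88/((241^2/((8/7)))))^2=-9268011270144/165296725489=-56.07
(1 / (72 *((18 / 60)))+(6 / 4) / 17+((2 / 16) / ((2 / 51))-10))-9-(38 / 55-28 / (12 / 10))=2813083 / 403920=6.96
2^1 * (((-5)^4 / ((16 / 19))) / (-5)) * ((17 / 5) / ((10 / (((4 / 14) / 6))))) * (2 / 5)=-323 / 168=-1.92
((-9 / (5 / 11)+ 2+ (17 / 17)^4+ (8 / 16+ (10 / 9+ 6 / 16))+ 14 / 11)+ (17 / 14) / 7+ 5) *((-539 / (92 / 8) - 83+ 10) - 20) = 1170.39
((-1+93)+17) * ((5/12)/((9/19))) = 10355/108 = 95.88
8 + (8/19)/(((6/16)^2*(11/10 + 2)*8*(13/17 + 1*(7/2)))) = 1234184/153729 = 8.03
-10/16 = -5/8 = -0.62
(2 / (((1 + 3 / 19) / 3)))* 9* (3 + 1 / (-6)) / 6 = 969 / 44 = 22.02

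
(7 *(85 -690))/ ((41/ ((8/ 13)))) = -33880/ 533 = -63.56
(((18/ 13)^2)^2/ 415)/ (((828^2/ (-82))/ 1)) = -6642/ 6270139135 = -0.00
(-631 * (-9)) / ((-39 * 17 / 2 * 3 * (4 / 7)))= -4417 / 442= -9.99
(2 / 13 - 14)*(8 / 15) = -96 / 13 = -7.38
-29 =-29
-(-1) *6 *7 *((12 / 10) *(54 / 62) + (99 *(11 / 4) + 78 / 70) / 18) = 422683 / 620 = 681.75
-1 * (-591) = 591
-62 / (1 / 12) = -744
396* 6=2376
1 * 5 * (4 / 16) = 5 / 4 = 1.25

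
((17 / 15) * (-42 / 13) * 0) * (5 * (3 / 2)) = 0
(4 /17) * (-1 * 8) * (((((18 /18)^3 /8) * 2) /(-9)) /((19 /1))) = 8 /2907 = 0.00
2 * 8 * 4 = 64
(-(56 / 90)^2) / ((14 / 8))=-448 / 2025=-0.22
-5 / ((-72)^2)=-0.00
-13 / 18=-0.72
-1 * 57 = -57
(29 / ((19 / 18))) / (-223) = -522 / 4237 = -0.12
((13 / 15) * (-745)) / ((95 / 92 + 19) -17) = -178204 / 837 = -212.91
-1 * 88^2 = -7744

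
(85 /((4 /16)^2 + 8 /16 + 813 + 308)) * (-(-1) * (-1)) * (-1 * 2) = 544 /3589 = 0.15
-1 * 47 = -47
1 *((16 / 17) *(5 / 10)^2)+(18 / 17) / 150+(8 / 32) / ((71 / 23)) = 39027 / 120700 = 0.32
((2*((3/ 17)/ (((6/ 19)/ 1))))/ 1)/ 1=19/ 17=1.12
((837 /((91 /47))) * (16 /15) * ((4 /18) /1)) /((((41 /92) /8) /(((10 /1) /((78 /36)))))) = 411783168 /48503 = 8489.85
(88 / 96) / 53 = 11 / 636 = 0.02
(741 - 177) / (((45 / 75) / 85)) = 79900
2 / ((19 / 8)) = 16 / 19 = 0.84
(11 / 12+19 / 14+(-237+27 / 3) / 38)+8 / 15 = -447 / 140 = -3.19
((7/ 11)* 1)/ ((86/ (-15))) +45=42465/ 946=44.89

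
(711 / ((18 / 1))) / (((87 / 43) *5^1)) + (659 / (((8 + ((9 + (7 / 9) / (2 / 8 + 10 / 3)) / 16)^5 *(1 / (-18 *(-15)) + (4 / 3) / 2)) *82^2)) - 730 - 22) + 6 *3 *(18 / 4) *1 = -79354542834094358075635476317 / 118957486724912200662694230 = -667.08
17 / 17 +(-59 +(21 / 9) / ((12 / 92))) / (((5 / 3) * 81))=169 / 243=0.70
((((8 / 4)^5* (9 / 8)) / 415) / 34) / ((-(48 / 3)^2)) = -9 / 903040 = -0.00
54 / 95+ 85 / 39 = 10181 / 3705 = 2.75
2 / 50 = 1 / 25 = 0.04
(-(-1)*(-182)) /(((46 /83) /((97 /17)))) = -732641 /391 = -1873.76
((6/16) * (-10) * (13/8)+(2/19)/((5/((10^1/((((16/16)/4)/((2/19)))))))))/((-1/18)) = 108.09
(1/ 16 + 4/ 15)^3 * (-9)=-493039/ 1536000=-0.32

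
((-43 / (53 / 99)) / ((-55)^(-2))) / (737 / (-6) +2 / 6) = 5150970 / 2597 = 1983.43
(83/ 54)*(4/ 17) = 166/ 459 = 0.36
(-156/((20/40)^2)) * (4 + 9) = -8112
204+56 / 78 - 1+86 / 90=119734 / 585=204.67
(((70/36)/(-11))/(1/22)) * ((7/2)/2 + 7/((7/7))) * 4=-1225/9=-136.11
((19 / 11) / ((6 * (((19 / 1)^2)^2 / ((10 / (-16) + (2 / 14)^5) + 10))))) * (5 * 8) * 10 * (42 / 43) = 63026650 / 7789581107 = 0.01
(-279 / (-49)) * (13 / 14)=3627 / 686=5.29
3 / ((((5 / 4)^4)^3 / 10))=100663296 / 48828125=2.06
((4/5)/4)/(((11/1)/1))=1/55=0.02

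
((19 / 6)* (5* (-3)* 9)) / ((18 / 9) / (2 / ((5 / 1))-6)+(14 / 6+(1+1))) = -107.51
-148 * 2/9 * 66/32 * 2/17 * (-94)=38258/51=750.16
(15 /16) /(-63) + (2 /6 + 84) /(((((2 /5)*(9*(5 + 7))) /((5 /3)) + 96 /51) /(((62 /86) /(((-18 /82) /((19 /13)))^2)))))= 4044914867065 /41731299792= 96.93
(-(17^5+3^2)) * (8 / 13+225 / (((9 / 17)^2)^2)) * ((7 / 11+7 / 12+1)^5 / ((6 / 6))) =-41622466376325020064974333 / 189893693164032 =-219188250451.11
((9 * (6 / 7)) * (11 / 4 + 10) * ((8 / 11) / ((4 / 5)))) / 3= 2295 / 77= 29.81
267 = 267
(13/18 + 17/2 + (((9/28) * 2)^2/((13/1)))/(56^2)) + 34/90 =383545749/39952640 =9.60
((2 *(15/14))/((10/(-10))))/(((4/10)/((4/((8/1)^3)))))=-75/1792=-0.04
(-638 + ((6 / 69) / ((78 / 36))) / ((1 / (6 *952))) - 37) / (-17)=133281 / 5083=26.22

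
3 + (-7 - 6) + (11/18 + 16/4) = -97/18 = -5.39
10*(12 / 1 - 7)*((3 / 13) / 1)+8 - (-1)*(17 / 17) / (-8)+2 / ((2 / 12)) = 3267 / 104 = 31.41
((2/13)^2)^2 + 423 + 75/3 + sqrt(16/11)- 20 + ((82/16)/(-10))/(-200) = 4*sqrt(11)/11 + 195587155001/456976000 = 429.21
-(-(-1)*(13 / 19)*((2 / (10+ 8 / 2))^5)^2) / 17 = -13 / 91239505427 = -0.00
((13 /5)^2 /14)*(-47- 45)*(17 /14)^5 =-5518984159 /47059600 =-117.28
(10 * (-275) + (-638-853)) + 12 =-4229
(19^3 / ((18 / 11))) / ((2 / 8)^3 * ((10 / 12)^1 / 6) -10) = -9657472 / 23035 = -419.25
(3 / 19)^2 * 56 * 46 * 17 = 394128 / 361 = 1091.77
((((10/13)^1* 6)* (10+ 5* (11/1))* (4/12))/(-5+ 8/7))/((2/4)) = -1400/27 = -51.85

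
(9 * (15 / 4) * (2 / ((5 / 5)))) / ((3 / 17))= 765 / 2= 382.50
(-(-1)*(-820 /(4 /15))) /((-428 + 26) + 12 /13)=13325 /1738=7.67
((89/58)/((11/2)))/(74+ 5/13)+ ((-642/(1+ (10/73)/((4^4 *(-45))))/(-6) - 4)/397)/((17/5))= 254844776053/3183201059533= 0.08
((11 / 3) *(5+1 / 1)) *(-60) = -1320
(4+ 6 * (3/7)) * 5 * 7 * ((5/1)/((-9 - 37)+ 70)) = 575/12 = 47.92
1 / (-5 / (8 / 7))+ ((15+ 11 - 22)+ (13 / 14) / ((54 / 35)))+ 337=1290391 / 3780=341.37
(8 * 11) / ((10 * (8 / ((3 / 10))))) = 33 / 100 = 0.33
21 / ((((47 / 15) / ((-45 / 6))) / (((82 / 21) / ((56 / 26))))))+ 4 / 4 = -118609 / 1316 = -90.13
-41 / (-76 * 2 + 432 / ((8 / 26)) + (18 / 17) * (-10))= -697 / 21104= -0.03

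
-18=-18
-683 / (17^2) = -683 / 289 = -2.36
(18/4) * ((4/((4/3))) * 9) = 243/2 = 121.50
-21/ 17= -1.24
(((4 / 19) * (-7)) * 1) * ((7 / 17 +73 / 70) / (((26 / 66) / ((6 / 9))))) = -76164 / 20995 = -3.63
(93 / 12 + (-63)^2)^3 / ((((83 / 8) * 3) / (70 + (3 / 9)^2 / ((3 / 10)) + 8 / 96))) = 30626151555215587 / 215136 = 142357167350.96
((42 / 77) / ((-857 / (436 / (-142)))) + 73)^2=2387441198379601 / 447985246489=5329.29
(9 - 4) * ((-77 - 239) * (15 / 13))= -23700 / 13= -1823.08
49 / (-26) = -49 / 26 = -1.88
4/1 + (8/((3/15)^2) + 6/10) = 1023/5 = 204.60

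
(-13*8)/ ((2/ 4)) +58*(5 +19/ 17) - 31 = 1969/ 17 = 115.82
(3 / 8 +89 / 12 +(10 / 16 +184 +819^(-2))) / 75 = 516262387 / 201228300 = 2.57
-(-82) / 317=82 / 317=0.26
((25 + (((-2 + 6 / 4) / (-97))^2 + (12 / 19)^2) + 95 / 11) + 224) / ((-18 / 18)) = -38564032459 / 149452556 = -258.04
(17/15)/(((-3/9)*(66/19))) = -323/330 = -0.98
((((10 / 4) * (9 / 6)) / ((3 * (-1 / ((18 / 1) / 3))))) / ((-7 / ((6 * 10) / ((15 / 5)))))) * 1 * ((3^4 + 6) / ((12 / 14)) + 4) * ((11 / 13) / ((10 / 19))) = 661485 / 182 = 3634.53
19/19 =1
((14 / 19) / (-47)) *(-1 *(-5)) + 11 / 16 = 8703 / 14288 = 0.61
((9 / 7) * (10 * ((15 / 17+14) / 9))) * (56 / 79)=20240 / 1343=15.07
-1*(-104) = 104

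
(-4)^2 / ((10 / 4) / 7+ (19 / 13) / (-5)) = 14560 / 59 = 246.78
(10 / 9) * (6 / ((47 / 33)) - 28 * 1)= -26.43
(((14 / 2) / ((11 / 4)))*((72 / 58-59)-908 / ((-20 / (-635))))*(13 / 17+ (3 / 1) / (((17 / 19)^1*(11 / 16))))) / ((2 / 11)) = -1124824120 / 493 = -2281590.51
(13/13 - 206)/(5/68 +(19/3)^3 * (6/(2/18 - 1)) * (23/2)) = 27880/2681859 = 0.01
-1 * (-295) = 295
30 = 30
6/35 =0.17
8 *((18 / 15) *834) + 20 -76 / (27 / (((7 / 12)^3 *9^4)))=348847 / 80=4360.59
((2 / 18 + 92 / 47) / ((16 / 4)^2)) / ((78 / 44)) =9625 / 131976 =0.07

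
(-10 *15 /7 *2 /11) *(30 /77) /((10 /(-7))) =900 /847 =1.06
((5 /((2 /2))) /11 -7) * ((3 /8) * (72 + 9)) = -2187 /11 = -198.82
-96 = -96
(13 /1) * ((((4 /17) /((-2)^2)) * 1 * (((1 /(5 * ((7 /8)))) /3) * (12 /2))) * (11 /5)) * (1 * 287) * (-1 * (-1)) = 93808 /425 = 220.72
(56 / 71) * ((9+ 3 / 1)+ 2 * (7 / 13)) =9520 / 923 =10.31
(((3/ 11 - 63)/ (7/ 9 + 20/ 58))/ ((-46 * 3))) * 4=5220/ 3223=1.62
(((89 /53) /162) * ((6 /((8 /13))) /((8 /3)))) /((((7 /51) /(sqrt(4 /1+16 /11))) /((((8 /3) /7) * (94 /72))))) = 924443 * sqrt(165) /37022832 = 0.32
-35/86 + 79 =6759/86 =78.59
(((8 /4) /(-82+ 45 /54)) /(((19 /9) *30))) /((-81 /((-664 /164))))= -332 /17071785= -0.00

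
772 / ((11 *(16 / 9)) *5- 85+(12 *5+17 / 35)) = 121590 / 11539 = 10.54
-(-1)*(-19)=-19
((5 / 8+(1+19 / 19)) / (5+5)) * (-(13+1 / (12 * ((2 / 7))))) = -2233 / 640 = -3.49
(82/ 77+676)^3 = 141697811542104/ 456533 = 310378026.43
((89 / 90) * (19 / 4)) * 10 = 1691 / 36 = 46.97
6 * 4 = 24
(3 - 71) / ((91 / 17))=-1156 / 91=-12.70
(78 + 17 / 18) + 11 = 1619 / 18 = 89.94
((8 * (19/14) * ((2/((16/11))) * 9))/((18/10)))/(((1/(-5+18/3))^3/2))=1045/7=149.29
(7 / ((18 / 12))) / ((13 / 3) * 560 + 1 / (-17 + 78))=854 / 444083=0.00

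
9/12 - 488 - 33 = -2081/4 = -520.25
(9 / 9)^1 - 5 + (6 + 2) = 4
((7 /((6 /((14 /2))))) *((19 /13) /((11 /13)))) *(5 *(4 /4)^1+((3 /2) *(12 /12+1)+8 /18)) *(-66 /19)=-3724 /9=-413.78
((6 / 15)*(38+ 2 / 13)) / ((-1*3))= -992 / 195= -5.09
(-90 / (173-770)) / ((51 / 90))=900 / 3383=0.27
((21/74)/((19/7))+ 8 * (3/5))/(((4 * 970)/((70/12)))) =80451/10910560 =0.01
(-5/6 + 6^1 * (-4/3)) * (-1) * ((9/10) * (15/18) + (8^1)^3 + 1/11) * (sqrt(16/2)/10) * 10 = 1195945 * sqrt(2)/132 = 12813.04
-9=-9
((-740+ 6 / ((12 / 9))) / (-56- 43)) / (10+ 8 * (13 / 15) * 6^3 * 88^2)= 7355 / 11481450156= 0.00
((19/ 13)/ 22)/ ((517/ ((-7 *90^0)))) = -133/ 147862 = -0.00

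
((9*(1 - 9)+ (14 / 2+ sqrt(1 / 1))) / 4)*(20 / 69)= -4.64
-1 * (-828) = 828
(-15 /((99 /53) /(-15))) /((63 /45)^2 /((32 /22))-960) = -0.13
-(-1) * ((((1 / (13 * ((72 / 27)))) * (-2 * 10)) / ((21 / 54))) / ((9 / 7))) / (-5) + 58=58.23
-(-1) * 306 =306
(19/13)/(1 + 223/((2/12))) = 19/17407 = 0.00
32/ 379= 0.08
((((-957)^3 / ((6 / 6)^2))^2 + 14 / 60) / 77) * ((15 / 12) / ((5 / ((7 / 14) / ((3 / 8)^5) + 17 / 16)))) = 1227307167181356671907635 / 7185024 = 170814623191426593.97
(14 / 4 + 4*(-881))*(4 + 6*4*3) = -267558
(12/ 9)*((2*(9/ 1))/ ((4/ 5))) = 30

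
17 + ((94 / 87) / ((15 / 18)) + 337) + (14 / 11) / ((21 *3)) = 5100572 / 14355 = 355.32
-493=-493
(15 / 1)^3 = 3375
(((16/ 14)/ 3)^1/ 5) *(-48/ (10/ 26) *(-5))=1664/ 35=47.54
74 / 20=37 / 10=3.70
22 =22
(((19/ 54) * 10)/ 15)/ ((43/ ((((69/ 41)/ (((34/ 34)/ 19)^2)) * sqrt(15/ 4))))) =157757 * sqrt(15)/ 95202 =6.42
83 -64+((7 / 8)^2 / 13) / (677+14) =10923377 / 574912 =19.00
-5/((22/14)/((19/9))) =-665/99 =-6.72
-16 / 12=-4 / 3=-1.33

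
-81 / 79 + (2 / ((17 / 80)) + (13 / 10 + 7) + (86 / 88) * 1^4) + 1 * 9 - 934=-268081577 / 295460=-907.34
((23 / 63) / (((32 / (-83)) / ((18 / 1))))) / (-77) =1909 / 8624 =0.22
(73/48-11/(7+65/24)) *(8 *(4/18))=4337/6291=0.69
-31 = -31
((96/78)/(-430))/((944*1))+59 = 19458789/329810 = 59.00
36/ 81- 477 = -4289/ 9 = -476.56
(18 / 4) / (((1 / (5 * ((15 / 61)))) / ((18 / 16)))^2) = 4100625 / 476288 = 8.61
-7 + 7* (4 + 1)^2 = 168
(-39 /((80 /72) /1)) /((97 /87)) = -30537 /970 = -31.48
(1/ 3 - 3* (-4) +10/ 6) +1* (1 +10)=25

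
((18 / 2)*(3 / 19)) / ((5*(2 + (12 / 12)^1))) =9 / 95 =0.09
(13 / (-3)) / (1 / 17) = -221 / 3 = -73.67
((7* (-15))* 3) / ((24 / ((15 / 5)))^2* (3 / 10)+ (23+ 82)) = -175 / 69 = -2.54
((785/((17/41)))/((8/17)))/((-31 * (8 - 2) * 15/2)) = -6437/2232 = -2.88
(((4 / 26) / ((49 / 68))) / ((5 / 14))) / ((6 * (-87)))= -136 / 118755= -0.00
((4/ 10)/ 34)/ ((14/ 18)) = 9/ 595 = 0.02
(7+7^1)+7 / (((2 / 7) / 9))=469 / 2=234.50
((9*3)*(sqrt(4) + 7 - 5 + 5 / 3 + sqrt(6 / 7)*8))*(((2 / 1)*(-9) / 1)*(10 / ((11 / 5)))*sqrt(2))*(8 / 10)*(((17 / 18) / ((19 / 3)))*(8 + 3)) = -881280*sqrt(21) / 133 - 312120*sqrt(2) / 19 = -53596.71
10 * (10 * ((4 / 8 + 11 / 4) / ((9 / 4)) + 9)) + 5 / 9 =1045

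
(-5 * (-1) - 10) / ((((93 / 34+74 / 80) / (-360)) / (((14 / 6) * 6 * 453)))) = 7762608000 / 2489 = 3118765.77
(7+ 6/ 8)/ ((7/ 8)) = 62/ 7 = 8.86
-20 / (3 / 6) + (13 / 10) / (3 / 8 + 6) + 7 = -8363 / 255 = -32.80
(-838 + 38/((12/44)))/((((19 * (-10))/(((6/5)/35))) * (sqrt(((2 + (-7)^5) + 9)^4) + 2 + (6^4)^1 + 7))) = 2096/4690027561625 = 0.00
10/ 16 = 5/ 8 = 0.62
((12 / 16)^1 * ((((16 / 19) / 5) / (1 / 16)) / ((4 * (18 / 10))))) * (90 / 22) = 1.15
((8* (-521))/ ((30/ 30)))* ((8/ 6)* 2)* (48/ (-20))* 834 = 111235584/ 5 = 22247116.80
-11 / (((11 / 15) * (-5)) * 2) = 3 / 2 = 1.50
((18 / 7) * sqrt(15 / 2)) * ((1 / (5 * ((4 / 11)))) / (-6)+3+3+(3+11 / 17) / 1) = 67.29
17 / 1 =17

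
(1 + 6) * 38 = 266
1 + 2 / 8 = 5 / 4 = 1.25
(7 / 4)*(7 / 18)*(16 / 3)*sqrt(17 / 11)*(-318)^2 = 1101128*sqrt(187) / 33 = 456293.91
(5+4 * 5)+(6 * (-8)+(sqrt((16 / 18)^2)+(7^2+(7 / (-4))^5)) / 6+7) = -576223 / 55296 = -10.42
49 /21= 7 /3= 2.33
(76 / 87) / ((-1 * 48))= -19 / 1044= -0.02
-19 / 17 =-1.12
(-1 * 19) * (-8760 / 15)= 11096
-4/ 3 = -1.33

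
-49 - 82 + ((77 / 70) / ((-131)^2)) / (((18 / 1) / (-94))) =-202328707 / 1544490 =-131.00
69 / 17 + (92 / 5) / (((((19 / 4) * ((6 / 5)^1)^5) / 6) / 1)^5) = 175809739288921665511 / 37573528899849954048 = 4.68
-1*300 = -300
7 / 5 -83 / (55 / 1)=-6 / 55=-0.11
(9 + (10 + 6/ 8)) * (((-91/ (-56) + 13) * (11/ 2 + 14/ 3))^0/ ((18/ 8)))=8.78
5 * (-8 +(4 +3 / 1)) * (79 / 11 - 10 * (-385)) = -212145 / 11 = -19285.91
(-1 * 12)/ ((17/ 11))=-132/ 17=-7.76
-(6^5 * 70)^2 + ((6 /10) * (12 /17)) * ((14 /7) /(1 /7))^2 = -25184162296944 /85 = -296284262316.99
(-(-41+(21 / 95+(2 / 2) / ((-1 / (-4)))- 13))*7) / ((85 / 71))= 2350313 / 8075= 291.06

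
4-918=-914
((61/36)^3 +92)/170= 4519333/7931520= 0.57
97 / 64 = 1.52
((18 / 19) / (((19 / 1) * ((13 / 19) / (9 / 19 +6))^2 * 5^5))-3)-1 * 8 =-2096912053 / 190653125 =-11.00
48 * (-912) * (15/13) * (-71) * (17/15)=52837632/13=4064433.23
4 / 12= 1 / 3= 0.33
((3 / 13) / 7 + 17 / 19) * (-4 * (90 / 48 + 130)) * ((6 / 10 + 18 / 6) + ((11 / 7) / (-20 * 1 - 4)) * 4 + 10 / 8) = -2245.25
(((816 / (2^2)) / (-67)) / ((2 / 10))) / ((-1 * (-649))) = -1020 / 43483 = -0.02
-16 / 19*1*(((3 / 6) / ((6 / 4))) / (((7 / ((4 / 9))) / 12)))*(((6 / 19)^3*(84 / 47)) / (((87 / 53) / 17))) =-22142976 / 177627523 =-0.12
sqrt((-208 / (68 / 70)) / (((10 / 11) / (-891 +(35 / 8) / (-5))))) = 458.33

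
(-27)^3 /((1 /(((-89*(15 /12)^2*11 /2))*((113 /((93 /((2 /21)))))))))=6048531225 /3472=1742088.49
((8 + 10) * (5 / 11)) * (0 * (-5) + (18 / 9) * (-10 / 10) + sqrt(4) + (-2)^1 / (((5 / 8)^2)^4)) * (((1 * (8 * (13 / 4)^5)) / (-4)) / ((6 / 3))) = 218997522432 / 859375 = 254833.48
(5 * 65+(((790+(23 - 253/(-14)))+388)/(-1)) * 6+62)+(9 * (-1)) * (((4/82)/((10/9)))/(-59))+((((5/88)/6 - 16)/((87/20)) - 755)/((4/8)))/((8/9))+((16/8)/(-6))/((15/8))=-33581519895659/3889171440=-8634.62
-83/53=-1.57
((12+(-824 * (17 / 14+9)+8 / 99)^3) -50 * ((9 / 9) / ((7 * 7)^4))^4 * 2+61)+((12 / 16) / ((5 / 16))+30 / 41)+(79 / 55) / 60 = -2619508742532999549330620987480990314791761647823 / 4393662778353928032676480588667505900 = -596201591855.98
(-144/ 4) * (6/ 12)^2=-9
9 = 9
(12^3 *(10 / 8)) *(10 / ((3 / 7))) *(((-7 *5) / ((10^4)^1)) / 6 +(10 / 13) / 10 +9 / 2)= 14992089 / 65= 230647.52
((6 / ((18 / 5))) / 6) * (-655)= -3275 / 18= -181.94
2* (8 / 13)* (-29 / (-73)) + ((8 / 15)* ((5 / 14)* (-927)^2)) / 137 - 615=528076639 / 910091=580.25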